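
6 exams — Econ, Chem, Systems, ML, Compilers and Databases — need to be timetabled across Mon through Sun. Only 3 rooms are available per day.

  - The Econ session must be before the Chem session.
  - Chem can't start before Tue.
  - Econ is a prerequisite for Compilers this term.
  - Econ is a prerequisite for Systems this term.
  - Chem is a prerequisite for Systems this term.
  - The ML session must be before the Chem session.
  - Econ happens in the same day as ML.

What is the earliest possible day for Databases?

Mon

Databases at Mon is achievable: Chem -> Tue; Compilers -> Tue; ML -> Mon; Econ -> Mon; Databases -> Mon; Systems -> Wed.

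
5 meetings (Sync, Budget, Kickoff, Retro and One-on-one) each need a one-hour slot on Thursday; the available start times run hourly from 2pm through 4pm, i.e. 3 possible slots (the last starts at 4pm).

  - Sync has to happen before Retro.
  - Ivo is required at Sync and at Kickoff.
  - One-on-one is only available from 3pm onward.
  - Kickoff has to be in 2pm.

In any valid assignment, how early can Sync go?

3pm

Downstream work caps Sync at 3pm.
Sync at 3pm is achievable: Kickoff=2pm, One-on-one=3pm, Budget=2pm, Retro=4pm, Sync=3pm.
Nothing earlier works — the conflict constraints rule out every slot before 3pm.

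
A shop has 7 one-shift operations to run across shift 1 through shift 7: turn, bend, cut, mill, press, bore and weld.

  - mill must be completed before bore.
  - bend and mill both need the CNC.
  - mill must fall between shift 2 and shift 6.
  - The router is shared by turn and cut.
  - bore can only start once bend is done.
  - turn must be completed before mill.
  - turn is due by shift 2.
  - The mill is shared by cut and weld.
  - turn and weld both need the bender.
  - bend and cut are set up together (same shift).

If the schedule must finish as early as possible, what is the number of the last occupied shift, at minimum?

The precedence chain requires at least 3 distinct shifts.
Could 3 shifts be enough, i.e. nothing placed later than shift 3? No: turn's window within 3 shifts is {shift 1, shift 2}; mill's window within 3 shifts is {shift 2, shift 3}; bore must come after bend (at shift 1 or later) → {shift 2, shift 3}; bend must come before bore (at shift 3 or earlier) → {shift 1, shift 2}; bore must come after mill (at shift 2 or later) → {shift 3}; mill must come before bore (at shift 3 or earlier) → {shift 2}; cut must be in the same shift as bend (in {shift 1, shift 2}) → {shift 1, shift 2}; bend can't share with mill (shift 2) → {shift 1}; turn must come before mill (at shift 2 or earlier) → {shift 1}; cut must be in the same shift as bend (in {shift 1}) → {shift 1}; cut can't share with turn (shift 1) → nothing is left.
So 3 shifts is not enough.
4 works (last occupied shift: shift 4): for example press in shift 1, mill in shift 2, bore in shift 4, cut in shift 3, weld in shift 2, bend in shift 3, turn in shift 1.

shift 4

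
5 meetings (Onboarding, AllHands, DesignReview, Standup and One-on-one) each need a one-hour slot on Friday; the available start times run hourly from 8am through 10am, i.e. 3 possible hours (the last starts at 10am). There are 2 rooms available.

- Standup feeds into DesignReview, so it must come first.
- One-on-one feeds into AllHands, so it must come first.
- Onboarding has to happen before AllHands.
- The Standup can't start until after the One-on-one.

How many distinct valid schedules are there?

Enumerating: AllHands -> 9am, Standup -> 9am, DesignReview -> 10am, Onboarding -> 8am, One-on-one -> 8am | Onboarding in 8am; DesignReview in 10am; One-on-one in 8am; Standup in 9am; AllHands in 10am | Onboarding in 9am; AllHands in 10am; DesignReview in 10am; Standup in 9am; One-on-one in 8am.

3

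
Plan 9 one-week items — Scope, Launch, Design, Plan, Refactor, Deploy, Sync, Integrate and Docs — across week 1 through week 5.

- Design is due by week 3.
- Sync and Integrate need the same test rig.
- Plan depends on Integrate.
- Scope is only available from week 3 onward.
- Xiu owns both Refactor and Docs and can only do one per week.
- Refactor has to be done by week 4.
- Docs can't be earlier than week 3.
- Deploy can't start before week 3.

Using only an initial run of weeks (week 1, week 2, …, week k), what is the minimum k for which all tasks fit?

3

The precedence chain requires at least 2 distinct weeks.
Scope can't be placed before week 3, so the schedule must run through at least week 3.
3 works (last occupied week: week 3): for example Deploy -> week 3, Sync -> week 2, Scope -> week 3, Refactor -> week 1, Plan -> week 2, Launch -> week 1, Docs -> week 3, Design -> week 1, Integrate -> week 1.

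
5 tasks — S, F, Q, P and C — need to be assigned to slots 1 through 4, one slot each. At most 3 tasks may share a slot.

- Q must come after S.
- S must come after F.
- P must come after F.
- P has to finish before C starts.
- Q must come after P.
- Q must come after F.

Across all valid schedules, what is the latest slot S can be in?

3

Precedence pushes S to at least 2; downstream work caps S at 3.
S at 3 is achievable: P=2, F=1, S=3, C=3, Q=4.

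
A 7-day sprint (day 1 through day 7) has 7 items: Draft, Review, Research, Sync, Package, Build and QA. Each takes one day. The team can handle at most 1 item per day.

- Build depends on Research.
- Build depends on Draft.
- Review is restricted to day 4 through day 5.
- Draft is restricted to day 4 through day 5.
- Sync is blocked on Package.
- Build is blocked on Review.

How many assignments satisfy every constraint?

Splitting on Draft: it can be day 4 (21), day 5 (21). Listing each branch's schedules as (Review, Research, Sync, Package, Build, QA) by day number:
Draft=day 4: (5,1,3,2,6,7) (5,1,3,2,7,6) (5,1,6,2,7,3) (5,1,6,3,7,2) (5,1,7,2,6,3) (5,1,7,3,6,2) (5,2,3,1,6,7) (5,2,3,1,7,6) (5,2,6,1,7,3) (5,2,6,3,7,1) (5,2,7,1,6,3) (5,2,7,3,6,1) (5,3,2,1,6,7) (5,3,2,1,7,6) (5,3,6,1,7,2) (5,3,6,2,7,1) (5,3,7,1,6,2) (5,3,7,2,6,1) (5,6,2,1,7,3) (5,6,3,1,7,2) (5,6,3,2,7,1) — 21.
Draft=day 5: (4,1,3,2,6,7) (4,1,3,2,7,6) (4,1,6,2,7,3) (4,1,6,3,7,2) (4,1,7,2,6,3) (4,1,7,3,6,2) (4,2,3,1,6,7) (4,2,3,1,7,6) (4,2,6,1,7,3) (4,2,6,3,7,1) (4,2,7,1,6,3) (4,2,7,3,6,1) (4,3,2,1,6,7) (4,3,2,1,7,6) (4,3,6,1,7,2) (4,3,6,2,7,1) (4,3,7,1,6,2) (4,3,7,2,6,1) (4,6,2,1,7,3) (4,6,3,1,7,2) (4,6,3,2,7,1) — 21.
Summing: 21 + 21 = 42.

42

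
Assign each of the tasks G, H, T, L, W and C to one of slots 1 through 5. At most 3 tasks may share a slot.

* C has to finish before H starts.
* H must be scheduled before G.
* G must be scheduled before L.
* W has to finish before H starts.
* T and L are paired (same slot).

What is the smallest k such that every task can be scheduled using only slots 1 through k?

The precedence chain requires at least 4 distinct slots.
With at most 3 per slot and 6 tasks, at least 2 slots are needed.
4 works (last occupied slot: 4): for example C -> 1; G -> 3; W -> 1; T -> 4; H -> 2; L -> 4.

4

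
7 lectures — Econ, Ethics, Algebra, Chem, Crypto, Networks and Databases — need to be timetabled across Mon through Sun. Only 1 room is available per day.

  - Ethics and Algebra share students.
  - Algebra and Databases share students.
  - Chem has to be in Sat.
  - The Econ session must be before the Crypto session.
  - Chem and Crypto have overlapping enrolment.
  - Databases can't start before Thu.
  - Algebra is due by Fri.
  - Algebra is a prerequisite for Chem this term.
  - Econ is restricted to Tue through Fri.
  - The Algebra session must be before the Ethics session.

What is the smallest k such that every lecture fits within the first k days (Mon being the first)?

7 days

The precedence chain requires at least 2 distinct days.
With at most 1 per day and 7 lectures, at least 7 days are needed.
Chem can't be placed before Sat — that is day 6 counting from Mon — so the schedule must run through at least 6 days.
7 works (last occupied day: Sun): for example Crypto in Fri, Databases in Thu, Chem in Sat, Networks in Sun, Algebra in Mon, Econ in Tue, Ethics in Wed.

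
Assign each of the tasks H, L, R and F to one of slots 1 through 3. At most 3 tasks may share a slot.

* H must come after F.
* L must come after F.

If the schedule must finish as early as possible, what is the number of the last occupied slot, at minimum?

The precedence chain requires at least 2 distinct slots.
With at most 3 per slot and 4 tasks, at least 2 slots are needed.
2 works (last occupied slot: 2): for example H in 2, F in 1, R in 1, L in 2.

2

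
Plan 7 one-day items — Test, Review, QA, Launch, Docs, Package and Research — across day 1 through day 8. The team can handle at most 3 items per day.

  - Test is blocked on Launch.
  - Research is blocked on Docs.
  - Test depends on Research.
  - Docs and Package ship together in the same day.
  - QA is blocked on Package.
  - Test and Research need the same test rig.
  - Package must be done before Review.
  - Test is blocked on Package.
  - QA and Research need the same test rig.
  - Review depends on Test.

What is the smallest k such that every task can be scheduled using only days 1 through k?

The precedence chain requires at least 4 distinct days.
With at most 3 per day and 7 tasks, at least 3 days are needed.
4 works (last occupied day: day 4): for example Docs in day 1, Launch in day 1, QA in day 3, Research in day 2, Package in day 1, Review in day 4, Test in day 3.

4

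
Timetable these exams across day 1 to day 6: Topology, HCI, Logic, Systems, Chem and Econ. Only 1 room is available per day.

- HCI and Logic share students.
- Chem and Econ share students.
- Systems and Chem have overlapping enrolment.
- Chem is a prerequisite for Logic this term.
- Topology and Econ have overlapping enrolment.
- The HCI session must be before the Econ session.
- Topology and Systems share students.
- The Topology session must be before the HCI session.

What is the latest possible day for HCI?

Precedence pushes HCI to at least day 2; downstream work caps HCI at day 5.
HCI at day 5 is achievable: Logic=day 3, Systems=day 4, Chem=day 2, Topology=day 1, Econ=day 6, HCI=day 5.

day 5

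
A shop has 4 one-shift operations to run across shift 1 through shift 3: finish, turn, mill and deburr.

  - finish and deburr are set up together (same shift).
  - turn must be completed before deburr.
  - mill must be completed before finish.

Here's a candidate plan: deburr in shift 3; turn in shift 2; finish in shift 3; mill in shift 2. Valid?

Valid

turn must be completed before deburr — holds.
finish and deburr are set up together (same shift) — holds.
mill must be completed before finish — holds.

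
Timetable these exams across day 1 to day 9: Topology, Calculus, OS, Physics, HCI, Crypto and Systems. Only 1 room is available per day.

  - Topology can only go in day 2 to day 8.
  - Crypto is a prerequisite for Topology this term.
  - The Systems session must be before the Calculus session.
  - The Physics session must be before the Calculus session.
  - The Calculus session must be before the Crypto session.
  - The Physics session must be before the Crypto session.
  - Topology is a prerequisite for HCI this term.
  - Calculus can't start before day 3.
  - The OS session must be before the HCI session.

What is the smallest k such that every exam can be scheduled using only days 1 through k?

7

The precedence chain requires at least 5 distinct days.
With at most 1 per day and 7 exams, at least 7 days are needed.
Propagating the time windows through the other constraints, HCI can't land before day 6, so the schedule must run through at least day 6.
7 works (last occupied day: day 7): for example Crypto in day 4; Systems in day 2; HCI in day 7; Physics in day 1; Calculus in day 3; Topology in day 5; OS in day 6.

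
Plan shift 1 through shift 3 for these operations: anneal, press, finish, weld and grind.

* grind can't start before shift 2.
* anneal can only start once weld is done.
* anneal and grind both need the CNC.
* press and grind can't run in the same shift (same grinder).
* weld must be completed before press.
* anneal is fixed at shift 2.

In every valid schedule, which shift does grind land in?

grind's window is shift 2–shift 3.
anneal is fixed at shift 2, and grind can't share a shift with anneal.
So grind must be shift 3.

shift 3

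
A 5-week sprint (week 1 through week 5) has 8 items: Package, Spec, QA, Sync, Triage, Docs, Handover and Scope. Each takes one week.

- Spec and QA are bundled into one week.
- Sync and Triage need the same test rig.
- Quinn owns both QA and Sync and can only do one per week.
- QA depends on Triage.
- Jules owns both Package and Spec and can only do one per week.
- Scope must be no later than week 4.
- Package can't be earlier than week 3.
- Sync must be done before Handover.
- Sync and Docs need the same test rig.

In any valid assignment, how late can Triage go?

Downstream work caps Triage at week 4.
Triage at week 4 is achievable: Triage=week 4, Docs=week 2, Sync=week 1, Scope=week 1, Package=week 3, Spec=week 5, QA=week 5, Handover=week 2.

week 4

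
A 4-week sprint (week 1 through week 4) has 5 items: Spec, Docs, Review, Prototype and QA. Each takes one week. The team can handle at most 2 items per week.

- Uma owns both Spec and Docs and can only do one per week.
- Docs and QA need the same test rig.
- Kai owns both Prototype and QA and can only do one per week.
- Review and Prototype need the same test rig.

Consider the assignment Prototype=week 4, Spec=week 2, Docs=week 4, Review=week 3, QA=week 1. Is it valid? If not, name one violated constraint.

Yes

Docs and QA need the same test rig — holds.
Review and Prototype need the same test rig — holds.
Uma owns both Spec and Docs and can only do one per week — holds.
Kai owns both Prototype and QA and can only do one per week — holds.
The team can handle at most 2 items per week — holds.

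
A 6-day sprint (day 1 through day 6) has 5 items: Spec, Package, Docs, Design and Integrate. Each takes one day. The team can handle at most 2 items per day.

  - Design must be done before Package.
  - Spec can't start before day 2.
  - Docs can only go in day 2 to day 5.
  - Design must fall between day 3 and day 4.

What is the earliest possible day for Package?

day 4

Precedence pushes Package to at least day 4.
Package at day 4 is achievable: Spec -> day 2, Package -> day 4, Docs -> day 2, Design -> day 3, Integrate -> day 1.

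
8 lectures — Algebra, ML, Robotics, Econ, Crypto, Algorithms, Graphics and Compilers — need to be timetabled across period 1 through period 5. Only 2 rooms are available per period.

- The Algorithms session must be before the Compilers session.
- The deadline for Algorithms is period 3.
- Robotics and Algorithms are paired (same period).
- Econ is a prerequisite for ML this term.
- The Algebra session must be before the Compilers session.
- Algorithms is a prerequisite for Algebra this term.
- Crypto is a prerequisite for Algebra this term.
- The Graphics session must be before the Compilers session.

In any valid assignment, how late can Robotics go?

Robotics must be in the same period as Algorithms, which can't be after period 3, so Robotics is at most period 3.
Robotics at period 3 is achievable: Algebra -> period 4, Algorithms -> period 3, Graphics -> period 2, Robotics -> period 3, Compilers -> period 5, Econ -> period 1, Crypto -> period 1, ML -> period 2.

period 3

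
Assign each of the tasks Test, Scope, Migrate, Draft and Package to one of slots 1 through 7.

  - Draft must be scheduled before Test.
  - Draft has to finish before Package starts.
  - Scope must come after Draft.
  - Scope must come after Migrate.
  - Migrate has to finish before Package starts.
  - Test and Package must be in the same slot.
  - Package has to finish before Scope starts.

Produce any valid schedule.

Migrate in 1; Test in 2; Package in 2; Scope in 3; Draft in 1

Checking: Migrate(1) before Scope(3); Draft(1) before Scope(3); Draft(1) before Package(2); Draft(1) before Test(2); Migrate(1) before Package(2); Package(2) before Scope(3); Test = Package = 2.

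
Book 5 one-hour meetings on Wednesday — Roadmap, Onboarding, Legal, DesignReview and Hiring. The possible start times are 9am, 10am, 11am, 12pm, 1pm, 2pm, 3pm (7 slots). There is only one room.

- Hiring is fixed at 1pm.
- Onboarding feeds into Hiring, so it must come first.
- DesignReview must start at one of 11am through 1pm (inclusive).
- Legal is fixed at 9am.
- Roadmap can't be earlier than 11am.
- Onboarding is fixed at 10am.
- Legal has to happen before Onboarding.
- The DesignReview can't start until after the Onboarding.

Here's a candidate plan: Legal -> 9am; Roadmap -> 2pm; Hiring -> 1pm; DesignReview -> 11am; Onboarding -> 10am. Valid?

There is only one room — holds.
Hiring is fixed at 1pm — holds.
Roadmap can't be earlier than 11am — holds.
Onboarding feeds into Hiring, so it must come first — holds.
The DesignReview can't start until after the Onboarding — holds.
Onboarding is fixed at 10am — holds.
Legal is fixed at 9am — holds.
DesignReview must start at one of 11am through 1pm (inclusive) — holds.
Legal has to happen before Onboarding — holds.

Yes, all constraints hold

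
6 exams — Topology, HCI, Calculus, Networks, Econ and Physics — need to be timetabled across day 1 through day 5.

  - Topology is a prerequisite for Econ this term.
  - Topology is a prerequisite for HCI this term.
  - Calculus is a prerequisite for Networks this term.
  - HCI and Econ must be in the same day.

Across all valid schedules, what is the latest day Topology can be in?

Downstream work caps Topology at day 4.
Topology at day 4 is achievable: Physics -> day 1; Econ -> day 5; Calculus -> day 1; Topology -> day 4; HCI -> day 5; Networks -> day 2.

day 4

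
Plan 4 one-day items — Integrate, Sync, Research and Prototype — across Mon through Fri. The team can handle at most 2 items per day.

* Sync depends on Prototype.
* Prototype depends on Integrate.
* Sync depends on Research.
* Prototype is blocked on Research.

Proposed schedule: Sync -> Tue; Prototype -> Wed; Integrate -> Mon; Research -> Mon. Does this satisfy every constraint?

Prototype is blocked on Research — holds.
The team can handle at most 2 items per day — holds.
Sync depends on Research — holds.
Sync depends on Prototype — violated.
Prototype depends on Integrate — holds.

No — it violates: Sync depends on Prototype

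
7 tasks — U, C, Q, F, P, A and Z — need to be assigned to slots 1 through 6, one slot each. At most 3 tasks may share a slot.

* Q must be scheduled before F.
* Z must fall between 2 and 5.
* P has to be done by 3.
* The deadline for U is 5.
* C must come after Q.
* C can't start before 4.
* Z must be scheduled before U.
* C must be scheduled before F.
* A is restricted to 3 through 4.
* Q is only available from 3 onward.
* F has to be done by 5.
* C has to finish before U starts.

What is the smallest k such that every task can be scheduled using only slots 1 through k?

5 slots

The precedence chain requires at least 3 distinct slots.
With at most 3 per slot and 7 tasks, at least 3 slots are needed.
Propagating the time windows through the other constraints, U can't land before 5, so the schedule must run through at least slot 5.
5 works (last occupied slot: 5): for example C -> 4; F -> 5; A -> 3; P -> 1; Z -> 2; U -> 5; Q -> 3.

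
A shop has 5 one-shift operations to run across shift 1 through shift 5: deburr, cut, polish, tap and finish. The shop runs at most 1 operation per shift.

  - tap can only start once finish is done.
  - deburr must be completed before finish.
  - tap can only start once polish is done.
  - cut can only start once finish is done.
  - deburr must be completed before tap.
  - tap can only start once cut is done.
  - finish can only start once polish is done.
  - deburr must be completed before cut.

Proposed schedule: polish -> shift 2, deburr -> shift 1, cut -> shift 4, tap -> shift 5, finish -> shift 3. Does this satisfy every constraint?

tap can only start once finish is done — holds.
tap can only start once cut is done — holds.
deburr must be completed before finish — holds.
deburr must be completed before tap — holds.
deburr must be completed before cut — holds.
cut can only start once finish is done — holds.
tap can only start once polish is done — holds.
The shop runs at most 1 operation per shift — holds.
finish can only start once polish is done — holds.

Yes, all constraints hold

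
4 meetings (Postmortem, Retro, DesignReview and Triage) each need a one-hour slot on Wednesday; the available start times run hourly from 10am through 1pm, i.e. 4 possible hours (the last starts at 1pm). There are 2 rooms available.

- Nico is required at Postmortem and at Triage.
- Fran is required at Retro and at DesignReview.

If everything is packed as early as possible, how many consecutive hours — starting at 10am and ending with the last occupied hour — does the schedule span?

With at most 2 per hour and 4 meetings, at least 2 hours are needed.
2 works (last occupied hour: 11am): for example Postmortem -> 10am; Triage -> 11am; DesignReview -> 11am; Retro -> 10am.

2 hours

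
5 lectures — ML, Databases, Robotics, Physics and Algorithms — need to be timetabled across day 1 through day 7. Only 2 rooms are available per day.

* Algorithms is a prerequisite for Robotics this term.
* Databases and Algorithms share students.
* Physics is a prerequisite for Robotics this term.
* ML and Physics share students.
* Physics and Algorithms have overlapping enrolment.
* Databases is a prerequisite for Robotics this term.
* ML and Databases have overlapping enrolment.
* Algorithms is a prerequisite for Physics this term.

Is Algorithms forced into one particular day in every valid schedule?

Algorithms can be day 1 (e.g. Physics in day 2, Robotics in day 3, Databases in day 2, Algorithms in day 1, ML in day 1) or day 2 (e.g. ML in day 2; Physics in day 3; Algorithms in day 2; Databases in day 1; Robotics in day 4).

No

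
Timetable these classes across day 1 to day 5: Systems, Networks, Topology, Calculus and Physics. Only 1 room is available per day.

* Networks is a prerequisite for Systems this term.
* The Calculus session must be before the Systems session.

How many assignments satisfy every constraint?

40

Splitting on Systems: it can be day 3 (4), day 4 (12), day 5 (24). Listing each branch's schedules as (Networks, Topology, Calculus, Physics) by day number:
Systems=day 3: (1,4,2,5) (1,5,2,4) (2,4,1,5) (2,5,1,4) — 4.
Systems=day 4: (1,2,3,5) (1,3,2,5) (1,5,2,3) (1,5,3,2) (2,1,3,5) (2,3,1,5) (2,5,1,3) (2,5,3,1) (3,1,2,5) (3,2,1,5) (3,5,1,2) (3,5,2,1) — 12.
Systems=day 5: (1,2,3,4) (1,2,4,3) (1,3,2,4) (1,3,4,2) (1,4,2,3) (1,4,3,2) (2,1,3,4) (2,1,4,3) (2,3,1,4) (2,3,4,1) (2,4,1,3) (2,4,3,1) (3,1,2,4) (3,1,4,2) (3,2,1,4) (3,2,4,1) (3,4,1,2) (3,4,2,1) (4,1,2,3) (4,1,3,2) (4,2,1,3) (4,2,3,1) (4,3,1,2) (4,3,2,1) — 24.
Summing: 4 + 12 + 24 = 40.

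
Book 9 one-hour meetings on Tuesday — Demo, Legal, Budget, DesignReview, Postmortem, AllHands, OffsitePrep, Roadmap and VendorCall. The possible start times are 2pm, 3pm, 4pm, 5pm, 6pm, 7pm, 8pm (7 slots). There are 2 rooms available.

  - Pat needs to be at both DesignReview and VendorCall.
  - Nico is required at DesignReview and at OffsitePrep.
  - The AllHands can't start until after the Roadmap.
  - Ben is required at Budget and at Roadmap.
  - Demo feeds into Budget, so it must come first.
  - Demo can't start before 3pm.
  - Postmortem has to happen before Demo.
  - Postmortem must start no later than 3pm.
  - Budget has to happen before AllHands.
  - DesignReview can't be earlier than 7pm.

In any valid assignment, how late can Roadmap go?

Downstream work caps Roadmap at 7pm.
Roadmap at 7pm is achievable: AllHands in 8pm; OffsitePrep in 3pm; Postmortem in 2pm; Roadmap in 7pm; Legal in 2pm; VendorCall in 4pm; Budget in 4pm; Demo in 3pm; DesignReview in 7pm.

7pm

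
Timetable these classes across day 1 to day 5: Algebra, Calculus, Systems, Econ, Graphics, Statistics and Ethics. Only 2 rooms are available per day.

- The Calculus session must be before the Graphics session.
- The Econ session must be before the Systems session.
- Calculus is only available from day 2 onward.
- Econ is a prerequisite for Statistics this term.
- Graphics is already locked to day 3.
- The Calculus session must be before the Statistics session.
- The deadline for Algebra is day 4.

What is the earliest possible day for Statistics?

Precedence pushes Statistics to at least day 3.
Statistics at day 3 is achievable: Statistics in day 3, Systems in day 2, Algebra in day 1, Graphics in day 3, Calculus in day 2, Ethics in day 4, Econ in day 1.

day 3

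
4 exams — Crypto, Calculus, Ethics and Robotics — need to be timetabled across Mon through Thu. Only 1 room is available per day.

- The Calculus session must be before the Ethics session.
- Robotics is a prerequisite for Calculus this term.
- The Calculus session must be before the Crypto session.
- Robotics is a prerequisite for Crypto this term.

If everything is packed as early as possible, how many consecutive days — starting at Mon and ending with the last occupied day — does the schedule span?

The precedence chain requires at least 3 distinct days.
With at most 1 per day and 4 exams, at least 4 days are needed.
4 works (last occupied day: Thu): for example Ethics -> Thu, Robotics -> Mon, Crypto -> Wed, Calculus -> Tue.

4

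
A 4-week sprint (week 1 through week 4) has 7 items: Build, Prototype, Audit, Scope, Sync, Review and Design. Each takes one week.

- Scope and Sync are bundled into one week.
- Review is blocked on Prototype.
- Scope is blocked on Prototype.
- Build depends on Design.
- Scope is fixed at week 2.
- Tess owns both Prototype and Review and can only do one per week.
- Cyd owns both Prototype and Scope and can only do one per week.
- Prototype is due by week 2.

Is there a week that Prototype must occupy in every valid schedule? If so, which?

Prototype's window is week 1–week 2.
Scope is fixed at week 2, and Prototype can't share a week with Scope.
So Prototype must be week 1.

week 1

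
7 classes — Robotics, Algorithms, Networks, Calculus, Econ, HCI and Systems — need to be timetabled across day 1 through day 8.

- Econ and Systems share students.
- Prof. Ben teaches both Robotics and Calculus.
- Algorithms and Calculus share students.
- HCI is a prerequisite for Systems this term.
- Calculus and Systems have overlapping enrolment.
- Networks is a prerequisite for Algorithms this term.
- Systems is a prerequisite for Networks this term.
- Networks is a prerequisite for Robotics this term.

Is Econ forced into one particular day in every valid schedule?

Econ can be day 1 (e.g. Algorithms in day 4; Networks in day 3; HCI in day 1; Robotics in day 4; Calculus in day 1; Econ in day 1; Systems in day 2) or day 2 (e.g. Calculus=day 1; Econ=day 2; Algorithms=day 5; HCI=day 1; Robotics=day 5; Networks=day 4; Systems=day 3).

No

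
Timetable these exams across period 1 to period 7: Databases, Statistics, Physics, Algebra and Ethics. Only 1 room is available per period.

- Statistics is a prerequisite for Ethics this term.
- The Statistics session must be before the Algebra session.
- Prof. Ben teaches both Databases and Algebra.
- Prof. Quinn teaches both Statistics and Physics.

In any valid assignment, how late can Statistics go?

Downstream work caps Statistics at period 6.
Statistics at period 5 is achievable: Statistics -> period 5, Algebra -> period 6, Databases -> period 1, Ethics -> period 7, Physics -> period 2.
Nothing later works — the conflict and capacity constraints rule out every period after period 5.

period 5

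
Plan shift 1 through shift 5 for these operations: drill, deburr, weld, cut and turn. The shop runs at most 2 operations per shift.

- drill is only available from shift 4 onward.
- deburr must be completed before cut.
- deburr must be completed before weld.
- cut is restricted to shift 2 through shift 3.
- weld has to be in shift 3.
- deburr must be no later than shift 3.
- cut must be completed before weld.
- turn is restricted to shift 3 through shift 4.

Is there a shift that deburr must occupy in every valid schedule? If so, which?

Deburr's own window allows nothing later than shift 3; downstream work caps deburr at shift 1.
So deburr is pinned to shift 1.

shift 1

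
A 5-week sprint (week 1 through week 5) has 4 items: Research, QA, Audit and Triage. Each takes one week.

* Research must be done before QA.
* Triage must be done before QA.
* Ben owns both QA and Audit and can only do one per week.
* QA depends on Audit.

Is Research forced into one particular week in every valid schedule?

Research can be week 1 (e.g. QA in week 2; Triage in week 1; Research in week 1; Audit in week 1) or week 2 (e.g. Triage in week 1; Research in week 2; QA in week 3; Audit in week 1).

No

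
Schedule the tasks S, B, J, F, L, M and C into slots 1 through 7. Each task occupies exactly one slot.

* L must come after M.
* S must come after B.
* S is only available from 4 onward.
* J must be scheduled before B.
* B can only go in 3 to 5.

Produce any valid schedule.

C=1, F=1, S=4, J=1, M=1, L=2, B=3

Checking: M(1) before L(2); B(3) before S(4); J(1) before B(3); B=3 in [3,5]; S=4 in [4,7].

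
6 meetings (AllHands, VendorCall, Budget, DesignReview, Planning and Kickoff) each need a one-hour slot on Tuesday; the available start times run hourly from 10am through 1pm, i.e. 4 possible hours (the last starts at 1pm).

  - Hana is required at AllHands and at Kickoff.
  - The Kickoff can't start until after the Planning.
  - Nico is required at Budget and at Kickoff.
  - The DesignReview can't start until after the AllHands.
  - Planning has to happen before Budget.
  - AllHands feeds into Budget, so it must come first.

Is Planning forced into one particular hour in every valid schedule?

Planning can be 10am (e.g. AllHands in 10am, Budget in 11am, Planning in 10am, DesignReview in 11am, VendorCall in 10am, Kickoff in 12pm) or 11am (e.g. Planning -> 11am, AllHands -> 10am, DesignReview -> 11am, Kickoff -> 1pm, Budget -> 12pm, VendorCall -> 10am).

No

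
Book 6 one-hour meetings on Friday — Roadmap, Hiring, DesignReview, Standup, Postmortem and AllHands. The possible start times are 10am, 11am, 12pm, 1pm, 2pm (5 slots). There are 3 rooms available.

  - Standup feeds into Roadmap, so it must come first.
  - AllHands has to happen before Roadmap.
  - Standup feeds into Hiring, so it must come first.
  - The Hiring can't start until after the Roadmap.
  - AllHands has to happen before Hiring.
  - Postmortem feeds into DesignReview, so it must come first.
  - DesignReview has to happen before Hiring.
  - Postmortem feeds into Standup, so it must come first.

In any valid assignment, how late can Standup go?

12pm

Precedence pushes Standup to at least 11am; downstream work caps Standup at 12pm.
Standup at 12pm is achievable: Standup=12pm; DesignReview=11am; Postmortem=10am; Roadmap=1pm; AllHands=10am; Hiring=2pm.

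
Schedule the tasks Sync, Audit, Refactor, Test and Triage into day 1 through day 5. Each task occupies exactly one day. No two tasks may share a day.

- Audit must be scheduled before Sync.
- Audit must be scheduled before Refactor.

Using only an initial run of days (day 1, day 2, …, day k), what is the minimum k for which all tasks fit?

The precedence chain requires at least 2 distinct days.
With at most 1 per day and 5 tasks, at least 5 days are needed.
5 works (last occupied day: day 5): for example Triage in day 5, Refactor in day 3, Audit in day 1, Test in day 4, Sync in day 2.

5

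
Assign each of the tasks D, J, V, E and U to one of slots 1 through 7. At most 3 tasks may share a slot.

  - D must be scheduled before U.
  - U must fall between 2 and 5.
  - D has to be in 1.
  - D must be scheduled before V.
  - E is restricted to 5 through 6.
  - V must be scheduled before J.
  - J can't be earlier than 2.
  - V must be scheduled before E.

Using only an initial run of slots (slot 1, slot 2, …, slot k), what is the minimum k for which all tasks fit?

5

The precedence chain requires at least 3 distinct slots.
With at most 3 per slot and 5 tasks, at least 2 slots are needed.
E can't be placed before 5, so the schedule must run through at least slot 5.
5 works (last occupied slot: 5): for example J=3; U=2; E=5; V=2; D=1.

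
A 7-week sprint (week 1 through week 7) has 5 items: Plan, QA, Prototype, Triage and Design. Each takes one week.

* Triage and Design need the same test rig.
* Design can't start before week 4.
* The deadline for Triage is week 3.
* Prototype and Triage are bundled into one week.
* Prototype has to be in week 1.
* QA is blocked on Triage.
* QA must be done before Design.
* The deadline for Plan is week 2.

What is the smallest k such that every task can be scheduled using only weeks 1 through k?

4 weeks

The precedence chain requires at least 3 distinct weeks.
Design can't be placed before week 4, so the schedule must run through at least week 4.
4 works (last occupied week: week 4): for example QA=week 2, Triage=week 1, Prototype=week 1, Design=week 4, Plan=week 1.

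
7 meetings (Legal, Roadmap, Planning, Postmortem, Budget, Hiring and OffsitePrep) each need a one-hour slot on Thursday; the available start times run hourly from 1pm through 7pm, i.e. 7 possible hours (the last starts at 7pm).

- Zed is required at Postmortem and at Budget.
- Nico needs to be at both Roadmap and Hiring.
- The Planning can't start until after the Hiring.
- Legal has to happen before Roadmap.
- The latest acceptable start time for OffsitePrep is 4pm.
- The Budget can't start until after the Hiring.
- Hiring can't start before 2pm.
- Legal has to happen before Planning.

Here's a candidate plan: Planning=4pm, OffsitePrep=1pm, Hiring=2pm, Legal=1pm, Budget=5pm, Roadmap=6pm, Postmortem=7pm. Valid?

Yes

The Budget can't start until after the Hiring — holds.
The Planning can't start until after the Hiring — holds.
Zed is required at Postmortem and at Budget — holds.
Nico needs to be at both Roadmap and Hiring — holds.
The latest acceptable start time for OffsitePrep is 4pm — holds.
Hiring can't start before 2pm — holds.
Legal has to happen before Roadmap — holds.
Legal has to happen before Planning — holds.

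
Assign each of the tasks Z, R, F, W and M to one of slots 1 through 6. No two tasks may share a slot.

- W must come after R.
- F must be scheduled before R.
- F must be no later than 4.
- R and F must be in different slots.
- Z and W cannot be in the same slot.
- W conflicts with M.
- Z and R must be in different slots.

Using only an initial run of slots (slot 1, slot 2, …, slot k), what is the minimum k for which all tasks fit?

5

The precedence chain requires at least 3 distinct slots.
With at most 1 per slot and 5 tasks, at least 5 slots are needed.
5 works (last occupied slot: 5): for example Z=4, F=1, M=5, W=3, R=2.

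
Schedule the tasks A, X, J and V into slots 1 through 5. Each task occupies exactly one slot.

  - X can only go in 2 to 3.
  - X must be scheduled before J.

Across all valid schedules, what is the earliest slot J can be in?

Precedence pushes J to at least 3.
J at 3 is achievable: X in 2; A in 1; V in 1; J in 3.

3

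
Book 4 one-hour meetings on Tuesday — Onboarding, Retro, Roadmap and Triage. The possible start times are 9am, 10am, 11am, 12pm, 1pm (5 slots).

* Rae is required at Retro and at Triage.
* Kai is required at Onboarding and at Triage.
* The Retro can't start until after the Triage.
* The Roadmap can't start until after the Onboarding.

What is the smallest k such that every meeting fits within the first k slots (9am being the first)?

3 slots

The precedence chain requires at least 2 distinct slots.
Could 2 slots be enough, i.e. nothing placed later than 10am? No: Roadmap must come after Onboarding (at 9am or later) → {10am}; Onboarding must come before Roadmap (at 10am or earlier) → {9am}; Retro must come after Triage (at 9am or later) → {10am}; Triage must come before Retro (at 10am or earlier) → {9am}; Triage can't share with Onboarding (9am) → nothing is left.
So 2 slots is not enough.
3 works (last occupied slot: 11am): for example Triage -> 10am, Onboarding -> 9am, Retro -> 11am, Roadmap -> 10am.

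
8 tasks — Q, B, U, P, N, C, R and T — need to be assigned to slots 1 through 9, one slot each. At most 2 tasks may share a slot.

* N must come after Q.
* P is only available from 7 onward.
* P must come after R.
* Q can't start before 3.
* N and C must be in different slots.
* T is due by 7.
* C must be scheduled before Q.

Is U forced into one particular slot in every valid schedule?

No

U can be 1 (e.g. B -> 3; R -> 2; C -> 2; Q -> 3; N -> 4; P -> 7; T -> 1; U -> 1) or 2 (e.g. Q in 3; U in 2; T in 1; R in 2; B in 3; C in 1; N in 4; P in 7).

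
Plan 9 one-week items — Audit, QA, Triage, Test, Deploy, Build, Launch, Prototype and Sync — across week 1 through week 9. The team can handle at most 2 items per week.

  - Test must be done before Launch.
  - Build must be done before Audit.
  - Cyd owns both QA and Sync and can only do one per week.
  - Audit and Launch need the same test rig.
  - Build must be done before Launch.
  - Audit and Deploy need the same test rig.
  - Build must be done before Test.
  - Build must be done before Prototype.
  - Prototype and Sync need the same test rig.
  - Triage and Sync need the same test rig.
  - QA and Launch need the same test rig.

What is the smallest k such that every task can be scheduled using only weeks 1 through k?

5 weeks

The precedence chain requires at least 3 distinct weeks.
With at most 2 per week and 9 tasks, at least 5 weeks are needed.
5 works (last occupied week: week 5): for example QA=week 1, Test=week 2, Sync=week 5, Deploy=week 4, Launch=week 3, Build=week 1, Audit=week 2, Prototype=week 3, Triage=week 4.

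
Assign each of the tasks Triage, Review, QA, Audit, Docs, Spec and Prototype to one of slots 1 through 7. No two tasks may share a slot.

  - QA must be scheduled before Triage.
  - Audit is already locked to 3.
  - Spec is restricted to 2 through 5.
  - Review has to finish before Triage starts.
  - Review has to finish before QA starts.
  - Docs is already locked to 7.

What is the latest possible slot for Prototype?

Prototype at 6 is achievable: Prototype -> 6, Review -> 1, Spec -> 2, Triage -> 5, Docs -> 7, QA -> 4, Audit -> 3.
Nothing later works — the capacity limit rule out every slot after 6.

6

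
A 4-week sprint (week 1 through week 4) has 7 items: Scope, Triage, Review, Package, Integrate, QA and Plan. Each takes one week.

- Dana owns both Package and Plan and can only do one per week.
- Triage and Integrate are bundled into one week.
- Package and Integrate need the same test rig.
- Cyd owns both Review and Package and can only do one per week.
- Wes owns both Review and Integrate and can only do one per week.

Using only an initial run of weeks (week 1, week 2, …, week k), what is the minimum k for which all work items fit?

3 weeks

Check 2 weeks directly (anything shorter is at least as hard).
Could 2 weeks be enough, i.e. nothing placed later than week 2? No: Triage, Review and Package must all be in different weeks (Triage/Review can't share; Triage/Package can't share; Review/Package can't share), but only 2 weeks are available: 3 work items can't fit in 2 distinct weeks.
So 2 weeks is not enough.
3 works (last occupied week: week 3): for example Review in week 2; Triage in week 1; Integrate in week 1; Scope in week 1; QA in week 1; Package in week 3; Plan in week 1.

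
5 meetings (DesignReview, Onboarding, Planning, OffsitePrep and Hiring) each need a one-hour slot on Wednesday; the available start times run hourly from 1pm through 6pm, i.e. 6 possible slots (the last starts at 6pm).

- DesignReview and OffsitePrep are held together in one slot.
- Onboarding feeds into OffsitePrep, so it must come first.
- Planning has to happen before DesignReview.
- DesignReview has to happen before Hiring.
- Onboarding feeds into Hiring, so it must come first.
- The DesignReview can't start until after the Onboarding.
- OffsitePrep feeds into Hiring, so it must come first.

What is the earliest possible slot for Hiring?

3pm

Precedence pushes Hiring to at least 3pm.
Hiring at 3pm is achievable: DesignReview in 2pm, Hiring in 3pm, Planning in 1pm, Onboarding in 1pm, OffsitePrep in 2pm.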